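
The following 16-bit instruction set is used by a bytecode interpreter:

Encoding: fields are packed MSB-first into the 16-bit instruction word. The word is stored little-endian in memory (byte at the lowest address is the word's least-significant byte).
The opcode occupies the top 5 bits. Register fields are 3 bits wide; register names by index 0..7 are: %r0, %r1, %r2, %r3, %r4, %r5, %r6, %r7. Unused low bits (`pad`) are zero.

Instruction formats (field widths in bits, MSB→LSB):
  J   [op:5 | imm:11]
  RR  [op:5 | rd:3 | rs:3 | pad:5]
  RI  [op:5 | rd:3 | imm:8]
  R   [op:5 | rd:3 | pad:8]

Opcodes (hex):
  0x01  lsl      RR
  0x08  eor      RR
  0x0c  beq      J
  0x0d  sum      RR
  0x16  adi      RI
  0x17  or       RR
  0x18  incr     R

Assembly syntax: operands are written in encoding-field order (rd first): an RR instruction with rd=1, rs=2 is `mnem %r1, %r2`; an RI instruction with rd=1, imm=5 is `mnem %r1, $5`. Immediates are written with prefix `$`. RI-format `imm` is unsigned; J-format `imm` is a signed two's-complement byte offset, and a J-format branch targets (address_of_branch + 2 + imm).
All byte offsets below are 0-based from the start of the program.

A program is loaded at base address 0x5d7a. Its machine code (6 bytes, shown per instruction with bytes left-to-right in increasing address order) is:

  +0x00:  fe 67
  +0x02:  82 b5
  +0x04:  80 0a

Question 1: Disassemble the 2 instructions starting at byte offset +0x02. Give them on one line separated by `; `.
adi %r5, $130; lsl %r2, %r4

+0x02: 82 b5 ⇒ word 0xb582 (little)
  op=0xb582>>11=0x16 ⇒ adi (RI)
  rd: (w>>8)&0x7=0x5 → %r5
  imm: (w>>0)&0xff=0x82 → $130
+0x04: 80 0a ⇒ word 0x0a80 (little)
  op=0x0a80>>11=0x1 ⇒ lsl (RR)
  rd: (w>>8)&0x7=0x2 → %r2
  rs: (w>>5)&0x7=0x4 → %r4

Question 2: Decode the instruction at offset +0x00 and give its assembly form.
off 0x00: read fe 67 as little → 0x67fe
  opcode bits[15:11]=0xc: beq/J
  imm@[10:0]=0x7fe (s11→-2) ⇒ $-2

beq $-2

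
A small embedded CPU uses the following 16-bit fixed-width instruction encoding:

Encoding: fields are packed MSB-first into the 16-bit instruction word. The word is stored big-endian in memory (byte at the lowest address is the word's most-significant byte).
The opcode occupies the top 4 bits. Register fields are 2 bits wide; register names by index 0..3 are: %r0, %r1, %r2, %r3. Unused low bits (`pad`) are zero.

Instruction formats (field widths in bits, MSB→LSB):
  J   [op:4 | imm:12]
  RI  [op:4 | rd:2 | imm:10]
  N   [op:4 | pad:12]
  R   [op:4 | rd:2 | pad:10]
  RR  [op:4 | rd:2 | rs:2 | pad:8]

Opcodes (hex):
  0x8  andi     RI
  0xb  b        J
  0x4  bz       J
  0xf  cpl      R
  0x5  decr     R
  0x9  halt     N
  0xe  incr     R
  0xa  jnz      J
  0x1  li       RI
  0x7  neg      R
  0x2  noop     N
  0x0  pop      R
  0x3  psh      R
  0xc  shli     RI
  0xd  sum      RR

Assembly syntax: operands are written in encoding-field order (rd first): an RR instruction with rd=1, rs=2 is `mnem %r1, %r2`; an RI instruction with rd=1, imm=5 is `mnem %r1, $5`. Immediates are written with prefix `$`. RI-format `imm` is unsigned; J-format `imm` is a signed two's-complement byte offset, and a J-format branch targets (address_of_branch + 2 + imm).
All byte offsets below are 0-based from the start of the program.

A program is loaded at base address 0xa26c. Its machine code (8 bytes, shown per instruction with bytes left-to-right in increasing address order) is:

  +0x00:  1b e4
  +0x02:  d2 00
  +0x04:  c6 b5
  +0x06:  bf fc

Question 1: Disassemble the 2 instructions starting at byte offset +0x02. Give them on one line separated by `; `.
[02] d2 00 → 0xd200
  opcode bits[15:12]=0xd: sum/RR
  rd: (w>>10)&0x3=0x0 → %r0
  rs: (w>>8)&0x3=0x2 → %r2
[04] c6 b5 → 0xc6b5
  opcode bits[15:12]=0xc: shli/RI
  rd: (w>>10)&0x3=0x1 → %r1
  imm: (w>>0)&0x3ff=0x2b5 → $693

sum %r0, %r2; shli %r1, $693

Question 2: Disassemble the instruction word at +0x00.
li %r2, $996

[00] 1b e4 → 0x1be4
  top 4b → 0x1 → li [RI]
  rd@[11:10]=0x2 ⇒ %r2
  imm@[9:0]=0x3e4 ⇒ $996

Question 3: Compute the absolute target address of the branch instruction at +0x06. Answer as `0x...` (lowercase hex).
+0x06: bf fc ⇒ word 0xbffc (big)
  op=0xbffc>>12=0xb ⇒ b (J)
  [11:0] imm=4092 (s12→-4) = $-4
  target = base 0xa26c + off 0x06 + 2 + imm -4 = 0xa270

0xa270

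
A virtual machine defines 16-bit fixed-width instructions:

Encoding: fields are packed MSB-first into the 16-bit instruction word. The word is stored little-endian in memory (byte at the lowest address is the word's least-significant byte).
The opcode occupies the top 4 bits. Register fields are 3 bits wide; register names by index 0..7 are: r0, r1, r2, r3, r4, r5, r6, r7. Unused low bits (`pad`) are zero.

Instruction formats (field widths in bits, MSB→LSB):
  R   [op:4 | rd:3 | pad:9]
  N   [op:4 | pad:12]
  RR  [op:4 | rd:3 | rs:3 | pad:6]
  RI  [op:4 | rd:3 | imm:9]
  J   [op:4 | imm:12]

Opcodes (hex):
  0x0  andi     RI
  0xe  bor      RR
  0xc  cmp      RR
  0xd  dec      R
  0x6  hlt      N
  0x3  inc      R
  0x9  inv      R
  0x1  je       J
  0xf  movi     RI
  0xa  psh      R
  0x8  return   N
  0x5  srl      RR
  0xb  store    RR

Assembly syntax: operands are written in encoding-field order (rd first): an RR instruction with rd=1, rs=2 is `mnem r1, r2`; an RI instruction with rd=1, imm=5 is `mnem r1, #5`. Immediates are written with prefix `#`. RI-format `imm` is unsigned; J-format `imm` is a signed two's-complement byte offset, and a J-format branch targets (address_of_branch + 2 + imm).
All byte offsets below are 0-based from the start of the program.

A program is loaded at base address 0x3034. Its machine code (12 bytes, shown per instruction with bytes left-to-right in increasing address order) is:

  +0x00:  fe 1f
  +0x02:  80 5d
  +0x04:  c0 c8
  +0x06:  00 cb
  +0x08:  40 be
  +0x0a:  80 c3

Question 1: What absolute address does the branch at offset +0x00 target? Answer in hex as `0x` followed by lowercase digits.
@+00  little-endian(fe 1f) = 0x1ffe
  op=0x1ffe>>12=0x1 ⇒ je (J)
  imm: (w>>0)&0xfff=0xffe (s12→-2) → #-2
  target = base 0x3034 + off 0x00 + 2 + imm -2 = 0x3034

0x3034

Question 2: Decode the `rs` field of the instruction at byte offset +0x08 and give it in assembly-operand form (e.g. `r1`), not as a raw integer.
@+08  little-endian(40 be) = 0xbe40
  op=0xbe40>>12=0xb ⇒ store (RR)
  rd: (w>>9)&0x7=0x7 → r7
  rs: (w>>6)&0x7=0x1 → r1

r1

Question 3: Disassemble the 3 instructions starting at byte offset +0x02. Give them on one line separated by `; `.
off 0x02: read 80 5d as little → 0x5d80
  opcode bits[15:12]=0x5: srl/RR
  [11:9] rd=6 = r6
  [8:6] rs=6 = r6
off 0x04: read c0 c8 as little → 0xc8c0
  opcode bits[15:12]=0xc: cmp/RR
  [11:9] rd=4 = r4
  [8:6] rs=3 = r3
off 0x06: read 00 cb as little → 0xcb00
  opcode bits[15:12]=0xc: cmp/RR
  [11:9] rd=5 = r5
  [8:6] rs=4 = r4

srl r6, r6; cmp r4, r3; cmp r5, r4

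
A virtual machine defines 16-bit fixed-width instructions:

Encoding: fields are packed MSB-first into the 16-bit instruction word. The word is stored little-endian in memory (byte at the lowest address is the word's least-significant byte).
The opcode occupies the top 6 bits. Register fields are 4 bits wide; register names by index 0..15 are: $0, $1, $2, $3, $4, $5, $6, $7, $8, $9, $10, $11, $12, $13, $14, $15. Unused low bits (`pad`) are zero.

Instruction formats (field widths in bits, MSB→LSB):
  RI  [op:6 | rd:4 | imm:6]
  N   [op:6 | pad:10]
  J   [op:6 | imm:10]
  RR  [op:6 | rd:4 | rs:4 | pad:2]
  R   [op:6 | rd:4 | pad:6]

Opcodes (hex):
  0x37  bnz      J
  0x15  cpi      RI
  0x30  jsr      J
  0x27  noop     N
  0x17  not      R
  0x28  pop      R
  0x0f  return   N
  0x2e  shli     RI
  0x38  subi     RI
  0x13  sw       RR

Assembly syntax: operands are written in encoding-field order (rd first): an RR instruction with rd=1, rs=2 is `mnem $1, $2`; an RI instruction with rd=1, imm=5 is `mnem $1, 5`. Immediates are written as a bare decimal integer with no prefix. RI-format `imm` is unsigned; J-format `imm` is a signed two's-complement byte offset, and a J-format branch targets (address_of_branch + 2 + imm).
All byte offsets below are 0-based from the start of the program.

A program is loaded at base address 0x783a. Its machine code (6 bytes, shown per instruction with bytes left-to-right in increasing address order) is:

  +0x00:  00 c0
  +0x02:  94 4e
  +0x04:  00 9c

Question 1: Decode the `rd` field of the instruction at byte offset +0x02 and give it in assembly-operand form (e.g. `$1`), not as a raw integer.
$10

+0x02: 94 4e ⇒ word 0x4e94 (little)
  opcode bits[15:10]=0x13: sw/RR
  rd: (w>>6)&0xf=0xa → $10
  rs: (w>>2)&0xf=0x5 → $5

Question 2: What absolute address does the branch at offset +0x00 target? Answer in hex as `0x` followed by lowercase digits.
[00] 00 c0 → 0xc000
  top 6b → 0x30 → jsr [J]
  imm: (w>>0)&0x3ff=0x0 → 0
  target = base 0x783a + off 0x00 + 2 + imm 0 = 0x783c

0x783c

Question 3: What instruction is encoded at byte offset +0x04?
off 0x04: read 00 9c as little → 0x9c00
  opcode bits[15:10]=0x27: noop/N

noop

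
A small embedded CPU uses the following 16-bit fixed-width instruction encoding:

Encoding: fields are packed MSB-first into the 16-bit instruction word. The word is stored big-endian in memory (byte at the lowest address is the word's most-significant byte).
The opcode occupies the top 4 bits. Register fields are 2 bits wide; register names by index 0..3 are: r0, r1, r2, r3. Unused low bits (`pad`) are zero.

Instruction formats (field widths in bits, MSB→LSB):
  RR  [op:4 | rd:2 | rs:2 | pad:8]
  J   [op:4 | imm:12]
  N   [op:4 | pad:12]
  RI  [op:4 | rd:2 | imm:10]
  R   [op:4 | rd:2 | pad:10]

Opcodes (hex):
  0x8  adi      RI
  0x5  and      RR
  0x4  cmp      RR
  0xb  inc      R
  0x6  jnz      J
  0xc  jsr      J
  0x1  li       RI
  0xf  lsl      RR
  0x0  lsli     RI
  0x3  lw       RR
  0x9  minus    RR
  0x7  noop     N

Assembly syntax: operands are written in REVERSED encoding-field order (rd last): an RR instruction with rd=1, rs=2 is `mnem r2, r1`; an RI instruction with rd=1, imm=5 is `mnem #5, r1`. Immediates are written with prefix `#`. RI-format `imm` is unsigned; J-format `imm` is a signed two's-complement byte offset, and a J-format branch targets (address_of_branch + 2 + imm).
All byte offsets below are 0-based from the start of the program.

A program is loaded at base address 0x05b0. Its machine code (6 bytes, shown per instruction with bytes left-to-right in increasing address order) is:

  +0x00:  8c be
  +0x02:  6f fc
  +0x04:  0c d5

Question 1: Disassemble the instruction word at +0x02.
jnz #-4

@+02  big-endian(6f fc) = 0x6ffc
  op=0x6ffc>>12=0x6 ⇒ jnz (J)
  imm: (w>>0)&0xfff=0xffc (s12→-4) → #-4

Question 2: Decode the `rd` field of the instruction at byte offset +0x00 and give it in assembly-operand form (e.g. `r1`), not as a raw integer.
@+00  big-endian(8c be) = 0x8cbe
  opcode bits[15:12]=0x8: adi/RI
  rd@[11:10]=0x3 ⇒ r3
  imm@[9:0]=0xbe ⇒ #190

r3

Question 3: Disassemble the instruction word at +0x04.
+0x04: 0c d5 ⇒ word 0x0cd5 (big)
  opcode bits[15:12]=0x0: lsli/RI
  rd@[11:10]=0x3 ⇒ r3
  imm@[9:0]=0xd5 ⇒ #213

lsli #213, r3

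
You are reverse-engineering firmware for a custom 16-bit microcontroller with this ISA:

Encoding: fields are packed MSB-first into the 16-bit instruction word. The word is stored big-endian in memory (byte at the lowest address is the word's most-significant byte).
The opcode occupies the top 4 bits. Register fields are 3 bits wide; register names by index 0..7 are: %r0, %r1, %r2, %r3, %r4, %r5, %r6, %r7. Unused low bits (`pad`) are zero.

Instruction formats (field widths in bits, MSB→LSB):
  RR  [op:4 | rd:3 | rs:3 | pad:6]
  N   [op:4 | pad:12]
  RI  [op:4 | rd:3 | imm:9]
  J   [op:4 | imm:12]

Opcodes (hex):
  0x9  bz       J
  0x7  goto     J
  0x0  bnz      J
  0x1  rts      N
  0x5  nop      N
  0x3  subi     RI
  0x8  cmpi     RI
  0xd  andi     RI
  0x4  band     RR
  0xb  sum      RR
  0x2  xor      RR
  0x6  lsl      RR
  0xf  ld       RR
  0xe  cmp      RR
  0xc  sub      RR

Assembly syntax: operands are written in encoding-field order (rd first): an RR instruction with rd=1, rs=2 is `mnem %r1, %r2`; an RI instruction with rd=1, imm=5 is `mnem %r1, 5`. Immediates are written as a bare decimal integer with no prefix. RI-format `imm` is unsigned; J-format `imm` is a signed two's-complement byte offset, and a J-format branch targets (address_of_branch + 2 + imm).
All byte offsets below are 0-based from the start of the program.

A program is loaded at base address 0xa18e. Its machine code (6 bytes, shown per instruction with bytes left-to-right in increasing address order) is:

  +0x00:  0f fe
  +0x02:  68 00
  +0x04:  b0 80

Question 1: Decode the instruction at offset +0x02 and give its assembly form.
@+02  big-endian(68 00) = 0x6800
  op=0x6800>>12=0x6 ⇒ lsl (RR)
  [11:9] rd=4 = %r4
  [8:6] rs=0 = %r0

lsl %r4, %r0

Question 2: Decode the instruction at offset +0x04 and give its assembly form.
sum %r0, %r2

+0x04: b0 80 ⇒ word 0xb080 (big)
  op=0xb080>>12=0xb ⇒ sum (RR)
  rd@[11:9]=0x0 ⇒ %r0
  rs@[8:6]=0x2 ⇒ %r2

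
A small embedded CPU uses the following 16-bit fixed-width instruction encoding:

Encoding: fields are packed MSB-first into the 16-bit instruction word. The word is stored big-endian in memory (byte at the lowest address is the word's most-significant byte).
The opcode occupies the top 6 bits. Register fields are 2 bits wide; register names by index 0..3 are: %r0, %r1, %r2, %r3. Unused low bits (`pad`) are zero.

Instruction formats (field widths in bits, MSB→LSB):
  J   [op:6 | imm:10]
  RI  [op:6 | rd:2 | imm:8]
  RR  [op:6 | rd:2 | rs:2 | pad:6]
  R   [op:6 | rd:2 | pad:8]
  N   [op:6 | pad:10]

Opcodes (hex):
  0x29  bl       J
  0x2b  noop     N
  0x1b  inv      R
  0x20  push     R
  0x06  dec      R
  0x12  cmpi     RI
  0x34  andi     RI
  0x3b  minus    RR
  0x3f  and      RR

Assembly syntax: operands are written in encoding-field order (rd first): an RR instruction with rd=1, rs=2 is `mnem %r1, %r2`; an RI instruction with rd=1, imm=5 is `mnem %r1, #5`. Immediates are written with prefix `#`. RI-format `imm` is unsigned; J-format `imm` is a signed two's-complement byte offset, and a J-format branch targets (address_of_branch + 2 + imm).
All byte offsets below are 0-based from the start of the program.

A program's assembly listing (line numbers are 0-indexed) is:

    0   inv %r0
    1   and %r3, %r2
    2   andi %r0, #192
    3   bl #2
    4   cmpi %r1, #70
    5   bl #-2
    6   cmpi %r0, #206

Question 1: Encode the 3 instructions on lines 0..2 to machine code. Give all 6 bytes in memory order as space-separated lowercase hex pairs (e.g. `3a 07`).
L0: inv op=0x1b:6|rd=0:2|pad=0:8 ⇒ 0x6c00 ⇒ big 6c 00
L1: and op=0x3f:6|rd=3:2|rs=2:2|pad=0:6 ⇒ 0xff80 ⇒ big ff 80
L2: andi op=0x34:6|rd=0:2|imm=192:8 ⇒ 0xd0c0 ⇒ big d0 c0

6c 00 ff 80 d0 c0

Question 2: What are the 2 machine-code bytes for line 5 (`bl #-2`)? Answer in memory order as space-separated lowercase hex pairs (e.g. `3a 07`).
line 5 (bl): pack op=0x29:6|imm=-2:10 = 0xa7fe; big→ a7 fe

a7 fe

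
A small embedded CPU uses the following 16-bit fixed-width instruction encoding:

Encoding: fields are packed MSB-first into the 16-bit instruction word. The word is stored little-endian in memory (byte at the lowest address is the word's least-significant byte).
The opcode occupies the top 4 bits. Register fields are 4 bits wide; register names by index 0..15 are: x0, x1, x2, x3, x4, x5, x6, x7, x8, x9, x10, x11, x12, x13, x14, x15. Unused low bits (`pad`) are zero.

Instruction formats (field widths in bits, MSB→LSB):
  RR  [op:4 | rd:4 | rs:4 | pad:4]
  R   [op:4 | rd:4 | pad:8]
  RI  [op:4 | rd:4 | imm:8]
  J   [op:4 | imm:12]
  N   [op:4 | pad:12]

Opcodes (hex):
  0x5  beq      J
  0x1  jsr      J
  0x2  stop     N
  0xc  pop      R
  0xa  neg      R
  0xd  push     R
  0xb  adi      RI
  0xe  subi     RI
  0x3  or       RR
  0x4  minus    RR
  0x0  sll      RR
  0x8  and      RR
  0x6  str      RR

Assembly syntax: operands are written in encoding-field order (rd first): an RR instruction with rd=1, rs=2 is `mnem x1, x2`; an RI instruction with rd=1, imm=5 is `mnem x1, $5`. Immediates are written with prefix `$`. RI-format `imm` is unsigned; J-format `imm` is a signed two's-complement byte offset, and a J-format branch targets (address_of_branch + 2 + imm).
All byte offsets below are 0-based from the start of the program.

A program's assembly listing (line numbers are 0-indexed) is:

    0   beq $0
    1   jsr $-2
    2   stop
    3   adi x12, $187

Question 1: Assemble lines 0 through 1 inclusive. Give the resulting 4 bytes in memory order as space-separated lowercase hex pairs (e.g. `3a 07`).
L0: beq op=0x5:4|imm=0:12 ⇒ 0x5000 ⇒ little 00 50
L1: jsr op=0x1:4|imm=-2:12 ⇒ 0x1ffe ⇒ little fe 1f

00 50 fe 1f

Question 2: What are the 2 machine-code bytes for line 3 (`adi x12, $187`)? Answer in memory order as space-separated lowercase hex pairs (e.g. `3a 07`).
bb bc

L3: adi op=0xb:4|rd=12:4|imm=187:8 ⇒ 0xbcbb ⇒ little bb bc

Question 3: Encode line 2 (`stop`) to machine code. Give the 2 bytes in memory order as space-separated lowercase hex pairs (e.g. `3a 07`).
00 20

line 2 (stop): pack op=0x2:4|pad=0:12 = 0x2000; little→ 00 20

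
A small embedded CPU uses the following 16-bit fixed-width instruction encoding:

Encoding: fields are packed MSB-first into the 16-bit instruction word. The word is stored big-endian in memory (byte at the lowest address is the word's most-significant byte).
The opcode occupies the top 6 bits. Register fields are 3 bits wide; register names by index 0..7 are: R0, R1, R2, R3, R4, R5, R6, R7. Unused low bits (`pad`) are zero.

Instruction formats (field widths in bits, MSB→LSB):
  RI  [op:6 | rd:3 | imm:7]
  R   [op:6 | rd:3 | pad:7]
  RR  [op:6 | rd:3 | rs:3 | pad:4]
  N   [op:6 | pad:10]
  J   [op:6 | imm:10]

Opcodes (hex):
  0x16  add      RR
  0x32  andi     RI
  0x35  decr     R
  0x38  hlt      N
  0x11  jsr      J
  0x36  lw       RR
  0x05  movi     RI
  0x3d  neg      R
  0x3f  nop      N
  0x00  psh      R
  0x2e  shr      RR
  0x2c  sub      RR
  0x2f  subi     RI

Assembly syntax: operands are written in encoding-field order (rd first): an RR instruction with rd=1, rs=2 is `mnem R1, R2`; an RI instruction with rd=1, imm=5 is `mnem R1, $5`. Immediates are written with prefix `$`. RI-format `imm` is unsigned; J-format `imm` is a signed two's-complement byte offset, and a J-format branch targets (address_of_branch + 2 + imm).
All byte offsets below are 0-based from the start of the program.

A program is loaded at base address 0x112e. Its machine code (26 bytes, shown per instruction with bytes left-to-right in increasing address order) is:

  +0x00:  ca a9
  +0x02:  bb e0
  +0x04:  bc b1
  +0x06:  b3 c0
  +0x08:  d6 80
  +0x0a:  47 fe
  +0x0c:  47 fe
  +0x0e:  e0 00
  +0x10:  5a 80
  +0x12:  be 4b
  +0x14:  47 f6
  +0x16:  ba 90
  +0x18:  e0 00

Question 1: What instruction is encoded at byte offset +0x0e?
hlt

off 0x0e: read e0 00 as big → 0xe000
  top 6b → 0x38 → hlt [N]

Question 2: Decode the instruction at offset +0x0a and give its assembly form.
jsr $-2

off 0x0a: read 47 fe as big → 0x47fe
  opcode bits[15:10]=0x11: jsr/J
  imm: (w>>0)&0x3ff=0x3fe (s10→-2) → $-2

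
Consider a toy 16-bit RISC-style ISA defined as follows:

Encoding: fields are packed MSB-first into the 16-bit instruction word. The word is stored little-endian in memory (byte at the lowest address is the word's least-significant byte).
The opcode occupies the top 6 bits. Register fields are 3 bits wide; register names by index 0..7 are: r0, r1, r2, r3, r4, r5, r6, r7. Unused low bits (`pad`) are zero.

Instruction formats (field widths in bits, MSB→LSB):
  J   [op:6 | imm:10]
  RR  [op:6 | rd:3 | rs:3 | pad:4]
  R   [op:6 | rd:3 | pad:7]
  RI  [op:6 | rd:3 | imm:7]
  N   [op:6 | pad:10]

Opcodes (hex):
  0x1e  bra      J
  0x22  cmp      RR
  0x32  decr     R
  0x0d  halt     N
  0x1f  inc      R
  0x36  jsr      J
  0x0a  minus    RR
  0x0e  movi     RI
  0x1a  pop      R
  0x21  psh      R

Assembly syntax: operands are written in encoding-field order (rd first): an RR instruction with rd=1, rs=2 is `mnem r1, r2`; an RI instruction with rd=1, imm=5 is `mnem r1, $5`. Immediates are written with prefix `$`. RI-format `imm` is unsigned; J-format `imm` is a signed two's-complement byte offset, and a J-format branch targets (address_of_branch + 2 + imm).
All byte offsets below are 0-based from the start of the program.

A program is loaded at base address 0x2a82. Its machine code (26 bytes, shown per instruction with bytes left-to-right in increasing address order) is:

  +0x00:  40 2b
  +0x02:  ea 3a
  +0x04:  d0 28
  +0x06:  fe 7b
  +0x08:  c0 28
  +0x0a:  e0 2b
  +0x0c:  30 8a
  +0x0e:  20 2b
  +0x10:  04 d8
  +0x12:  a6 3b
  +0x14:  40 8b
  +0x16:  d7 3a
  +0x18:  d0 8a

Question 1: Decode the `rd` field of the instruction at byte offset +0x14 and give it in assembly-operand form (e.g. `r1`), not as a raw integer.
r6

+0x14: 40 8b ⇒ word 0x8b40 (little)
  op=0x8b40>>10=0x22 ⇒ cmp (RR)
  rd: (w>>7)&0x7=0x6 → r6
  rs: (w>>4)&0x7=0x4 → r4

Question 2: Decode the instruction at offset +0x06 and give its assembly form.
bra $-2

+0x06: fe 7b ⇒ word 0x7bfe (little)
  op=0x7bfe>>10=0x1e ⇒ bra (J)
  [9:0] imm=1022 (s10→-2) = $-2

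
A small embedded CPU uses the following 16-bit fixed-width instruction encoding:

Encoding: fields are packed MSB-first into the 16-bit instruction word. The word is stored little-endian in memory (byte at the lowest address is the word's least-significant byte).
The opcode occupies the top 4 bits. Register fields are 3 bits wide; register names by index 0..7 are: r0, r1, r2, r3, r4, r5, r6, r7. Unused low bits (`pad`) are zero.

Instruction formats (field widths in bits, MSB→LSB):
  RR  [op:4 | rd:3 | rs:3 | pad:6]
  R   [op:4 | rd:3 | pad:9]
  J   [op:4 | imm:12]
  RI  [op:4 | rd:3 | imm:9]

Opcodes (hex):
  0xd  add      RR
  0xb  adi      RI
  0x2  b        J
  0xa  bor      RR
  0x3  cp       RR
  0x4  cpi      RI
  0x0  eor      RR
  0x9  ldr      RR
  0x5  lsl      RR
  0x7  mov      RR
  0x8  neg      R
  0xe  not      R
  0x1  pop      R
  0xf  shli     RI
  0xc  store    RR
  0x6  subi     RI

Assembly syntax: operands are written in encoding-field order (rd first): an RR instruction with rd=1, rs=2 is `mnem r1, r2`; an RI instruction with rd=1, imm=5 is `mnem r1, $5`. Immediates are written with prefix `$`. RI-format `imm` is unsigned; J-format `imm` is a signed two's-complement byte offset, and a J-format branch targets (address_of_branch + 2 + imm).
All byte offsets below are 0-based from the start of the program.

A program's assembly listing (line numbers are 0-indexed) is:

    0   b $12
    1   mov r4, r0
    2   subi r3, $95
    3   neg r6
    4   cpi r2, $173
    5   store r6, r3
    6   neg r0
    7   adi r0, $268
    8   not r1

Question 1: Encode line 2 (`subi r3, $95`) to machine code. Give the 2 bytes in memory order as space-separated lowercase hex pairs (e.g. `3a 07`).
5f 66

L2: subi op=0x6:4|rd=3:3|imm=95:9 ⇒ 0x665f ⇒ little 5f 66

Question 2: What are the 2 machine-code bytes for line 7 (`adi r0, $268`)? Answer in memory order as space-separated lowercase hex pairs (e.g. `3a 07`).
0c b1

line 7 (adi): pack op=0xb:4|rd=0:3|imm=268:9 = 0xb10c; little→ 0c b1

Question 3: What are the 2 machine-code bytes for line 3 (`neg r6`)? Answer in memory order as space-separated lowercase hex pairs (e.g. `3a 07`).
00 8c

line 3 (neg): pack op=0x8:4|rd=6:3|pad=0:9 = 0x8c00; little→ 00 8c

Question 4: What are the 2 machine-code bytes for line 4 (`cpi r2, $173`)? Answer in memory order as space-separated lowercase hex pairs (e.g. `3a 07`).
L4: cpi op=0x4:4|rd=2:3|imm=173:9 ⇒ 0x44ad ⇒ little ad 44

ad 44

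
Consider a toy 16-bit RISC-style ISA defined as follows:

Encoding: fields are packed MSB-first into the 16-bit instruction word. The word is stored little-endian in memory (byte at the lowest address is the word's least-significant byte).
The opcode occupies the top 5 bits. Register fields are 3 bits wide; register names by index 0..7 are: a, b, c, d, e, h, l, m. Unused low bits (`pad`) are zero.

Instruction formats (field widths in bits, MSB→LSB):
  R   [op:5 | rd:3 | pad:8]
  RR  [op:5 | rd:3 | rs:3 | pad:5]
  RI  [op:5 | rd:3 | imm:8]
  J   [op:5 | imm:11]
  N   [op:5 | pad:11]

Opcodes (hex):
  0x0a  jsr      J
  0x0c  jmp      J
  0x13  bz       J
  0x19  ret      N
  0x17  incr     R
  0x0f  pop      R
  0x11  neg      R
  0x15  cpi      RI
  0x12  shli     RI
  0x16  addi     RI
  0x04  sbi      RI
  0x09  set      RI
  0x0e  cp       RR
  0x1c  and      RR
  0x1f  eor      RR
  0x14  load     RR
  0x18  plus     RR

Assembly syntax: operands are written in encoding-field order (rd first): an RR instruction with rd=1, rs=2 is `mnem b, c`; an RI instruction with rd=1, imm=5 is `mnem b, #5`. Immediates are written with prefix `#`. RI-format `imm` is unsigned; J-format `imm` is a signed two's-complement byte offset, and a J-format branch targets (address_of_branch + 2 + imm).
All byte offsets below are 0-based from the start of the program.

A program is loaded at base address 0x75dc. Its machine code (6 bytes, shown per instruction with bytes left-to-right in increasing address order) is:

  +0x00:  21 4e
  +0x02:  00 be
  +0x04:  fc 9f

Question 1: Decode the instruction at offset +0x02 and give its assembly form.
@+02  little-endian(00 be) = 0xbe00
  top 5b → 0x17 → incr [R]
  rd@[10:8]=0x6 ⇒ l

incr l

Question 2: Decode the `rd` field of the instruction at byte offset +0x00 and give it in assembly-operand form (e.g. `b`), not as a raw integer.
l

[00] 21 4e → 0x4e21
  op=0x4e21>>11=0x9 ⇒ set (RI)
  rd@[10:8]=0x6 ⇒ l
  imm@[7:0]=0x21 ⇒ #33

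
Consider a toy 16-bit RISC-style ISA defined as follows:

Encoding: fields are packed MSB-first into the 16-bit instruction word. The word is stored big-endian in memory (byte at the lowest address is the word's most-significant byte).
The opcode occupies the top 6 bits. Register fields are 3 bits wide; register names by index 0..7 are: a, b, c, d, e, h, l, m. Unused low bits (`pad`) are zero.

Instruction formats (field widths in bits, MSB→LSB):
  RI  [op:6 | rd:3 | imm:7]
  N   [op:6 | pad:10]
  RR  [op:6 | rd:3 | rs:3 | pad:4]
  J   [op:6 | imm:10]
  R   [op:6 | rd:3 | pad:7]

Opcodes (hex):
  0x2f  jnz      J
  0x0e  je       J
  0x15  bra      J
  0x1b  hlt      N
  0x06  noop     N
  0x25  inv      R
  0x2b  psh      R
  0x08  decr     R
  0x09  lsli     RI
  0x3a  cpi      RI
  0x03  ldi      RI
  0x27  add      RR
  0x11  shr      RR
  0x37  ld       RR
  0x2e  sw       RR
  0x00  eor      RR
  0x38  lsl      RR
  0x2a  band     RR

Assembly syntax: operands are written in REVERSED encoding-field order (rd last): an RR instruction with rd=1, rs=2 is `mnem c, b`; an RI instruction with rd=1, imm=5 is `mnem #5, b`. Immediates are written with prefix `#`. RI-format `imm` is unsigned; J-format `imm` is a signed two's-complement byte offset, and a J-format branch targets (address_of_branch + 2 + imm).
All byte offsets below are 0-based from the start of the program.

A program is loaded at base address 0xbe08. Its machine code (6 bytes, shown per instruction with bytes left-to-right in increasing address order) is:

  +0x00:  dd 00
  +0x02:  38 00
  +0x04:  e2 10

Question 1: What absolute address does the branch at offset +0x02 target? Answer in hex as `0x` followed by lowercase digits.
0xbe0c

[02] 38 00 → 0x3800
  opcode bits[15:10]=0xe: je/J
  imm@[9:0]=0x0 ⇒ #0
  target = base 0xbe08 + off 0x02 + 2 + imm 0 = 0xbe0c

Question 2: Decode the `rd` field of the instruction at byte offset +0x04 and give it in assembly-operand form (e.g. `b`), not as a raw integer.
e

[04] e2 10 → 0xe210
  op=0xe210>>10=0x38 ⇒ lsl (RR)
  rd: (w>>7)&0x7=0x4 → e
  rs: (w>>4)&0x7=0x1 → b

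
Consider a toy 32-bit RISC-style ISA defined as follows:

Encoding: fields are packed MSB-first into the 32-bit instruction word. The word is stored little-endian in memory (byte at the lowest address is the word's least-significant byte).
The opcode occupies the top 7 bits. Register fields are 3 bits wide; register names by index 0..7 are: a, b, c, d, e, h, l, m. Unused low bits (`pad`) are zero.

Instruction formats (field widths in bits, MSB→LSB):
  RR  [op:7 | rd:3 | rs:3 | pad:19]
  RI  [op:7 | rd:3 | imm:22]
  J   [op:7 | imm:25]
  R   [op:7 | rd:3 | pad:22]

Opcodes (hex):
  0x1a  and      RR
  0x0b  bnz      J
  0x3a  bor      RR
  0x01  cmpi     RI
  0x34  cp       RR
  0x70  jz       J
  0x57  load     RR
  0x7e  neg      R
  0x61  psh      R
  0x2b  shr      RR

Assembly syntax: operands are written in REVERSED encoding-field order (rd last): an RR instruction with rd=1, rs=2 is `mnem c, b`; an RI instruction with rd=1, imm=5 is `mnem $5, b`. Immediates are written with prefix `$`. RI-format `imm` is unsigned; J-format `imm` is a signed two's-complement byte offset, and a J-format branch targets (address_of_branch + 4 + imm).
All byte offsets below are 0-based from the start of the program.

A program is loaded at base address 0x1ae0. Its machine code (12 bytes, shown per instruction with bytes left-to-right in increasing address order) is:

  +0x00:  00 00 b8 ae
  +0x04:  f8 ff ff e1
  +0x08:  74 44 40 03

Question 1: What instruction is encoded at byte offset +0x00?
[00] 00 00 b8 ae → 0xaeb80000
  top 7b → 0x57 → load [RR]
  rd: (w>>22)&0x7=0x2 → c
  rs: (w>>19)&0x7=0x7 → m

load m, c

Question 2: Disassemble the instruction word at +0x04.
off 0x04: read f8 ff ff e1 as little → 0xe1fffff8
  op=0xe1fffff8>>25=0x70 ⇒ jz (J)
  imm@[24:0]=0x1fffff8 (s25→-8) ⇒ $-8

jz $-8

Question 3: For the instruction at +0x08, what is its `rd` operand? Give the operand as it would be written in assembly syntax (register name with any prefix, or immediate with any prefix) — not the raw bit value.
h

@+08  little-endian(74 44 40 03) = 0x03404474
  top 7b → 0x1 → cmpi [RI]
  [24:22] rd=5 = h
  [21:0] imm=17524 = $17524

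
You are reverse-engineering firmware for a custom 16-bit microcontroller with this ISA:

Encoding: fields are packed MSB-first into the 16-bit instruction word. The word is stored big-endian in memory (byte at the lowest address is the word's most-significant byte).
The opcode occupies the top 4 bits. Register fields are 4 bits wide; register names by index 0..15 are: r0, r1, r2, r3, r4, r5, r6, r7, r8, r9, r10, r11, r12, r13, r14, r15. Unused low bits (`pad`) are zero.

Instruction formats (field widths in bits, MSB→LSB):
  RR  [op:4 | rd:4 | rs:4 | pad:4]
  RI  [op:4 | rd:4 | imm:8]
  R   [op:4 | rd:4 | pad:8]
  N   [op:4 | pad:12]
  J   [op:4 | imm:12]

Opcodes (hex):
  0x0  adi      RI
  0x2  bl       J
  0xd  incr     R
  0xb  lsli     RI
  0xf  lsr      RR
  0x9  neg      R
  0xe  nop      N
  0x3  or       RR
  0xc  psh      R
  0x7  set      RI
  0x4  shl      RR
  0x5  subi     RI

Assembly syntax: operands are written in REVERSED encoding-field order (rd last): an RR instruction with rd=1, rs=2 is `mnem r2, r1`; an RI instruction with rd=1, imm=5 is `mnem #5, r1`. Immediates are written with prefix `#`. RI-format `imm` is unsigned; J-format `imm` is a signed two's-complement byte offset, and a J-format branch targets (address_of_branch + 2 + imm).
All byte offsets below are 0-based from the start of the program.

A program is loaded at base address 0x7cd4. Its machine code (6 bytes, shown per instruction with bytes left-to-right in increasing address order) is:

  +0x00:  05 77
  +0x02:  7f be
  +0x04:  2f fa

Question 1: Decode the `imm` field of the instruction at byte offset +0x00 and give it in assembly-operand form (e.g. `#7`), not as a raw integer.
@+00  big-endian(05 77) = 0x0577
  opcode bits[15:12]=0x0: adi/RI
  rd@[11:8]=0x5 ⇒ r5
  imm@[7:0]=0x77 ⇒ #119

#119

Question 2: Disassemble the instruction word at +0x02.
@+02  big-endian(7f be) = 0x7fbe
  top 4b → 0x7 → set [RI]
  [11:8] rd=15 = r15
  [7:0] imm=190 = #190

set #190, r15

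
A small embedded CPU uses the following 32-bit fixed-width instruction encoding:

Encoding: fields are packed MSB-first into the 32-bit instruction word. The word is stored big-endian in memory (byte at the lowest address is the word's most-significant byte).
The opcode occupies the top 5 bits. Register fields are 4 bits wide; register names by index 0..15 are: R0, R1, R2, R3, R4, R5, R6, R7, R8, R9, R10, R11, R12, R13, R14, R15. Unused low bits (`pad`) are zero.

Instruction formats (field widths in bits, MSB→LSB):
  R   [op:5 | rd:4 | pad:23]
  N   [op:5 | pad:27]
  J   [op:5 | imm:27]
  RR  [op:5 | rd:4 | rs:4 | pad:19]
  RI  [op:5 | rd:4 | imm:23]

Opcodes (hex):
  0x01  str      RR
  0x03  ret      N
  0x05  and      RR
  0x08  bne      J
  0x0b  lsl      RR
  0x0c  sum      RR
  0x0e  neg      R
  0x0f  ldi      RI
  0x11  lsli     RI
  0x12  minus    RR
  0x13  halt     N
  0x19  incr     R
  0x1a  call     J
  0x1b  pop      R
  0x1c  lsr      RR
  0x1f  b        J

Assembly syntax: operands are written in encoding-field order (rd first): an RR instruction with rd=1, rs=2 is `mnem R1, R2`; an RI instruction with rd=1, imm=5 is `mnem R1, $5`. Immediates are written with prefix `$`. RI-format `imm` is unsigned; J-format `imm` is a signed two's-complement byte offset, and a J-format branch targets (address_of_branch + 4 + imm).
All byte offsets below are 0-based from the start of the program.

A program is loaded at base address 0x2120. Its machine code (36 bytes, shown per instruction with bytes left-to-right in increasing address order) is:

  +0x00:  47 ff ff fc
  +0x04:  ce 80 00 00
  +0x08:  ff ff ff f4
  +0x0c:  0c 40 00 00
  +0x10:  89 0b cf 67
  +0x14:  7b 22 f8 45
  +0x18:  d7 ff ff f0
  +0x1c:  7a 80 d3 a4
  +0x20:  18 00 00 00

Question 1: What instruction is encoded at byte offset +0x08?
b $-12

off 0x08: read ff ff ff f4 as big → 0xfffffff4
  op=0xfffffff4>>27=0x1f ⇒ b (J)
  imm@[26:0]=0x7fffff4 (s27→-12) ⇒ $-12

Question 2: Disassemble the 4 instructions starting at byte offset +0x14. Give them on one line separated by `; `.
ldi R6, $2291781; call $-16; ldi R5, $54180; ret

+0x14: 7b 22 f8 45 ⇒ word 0x7b22f845 (big)
  opcode bits[31:27]=0xf: ldi/RI
  [26:23] rd=6 = R6
  [22:0] imm=2291781 = $2291781
+0x18: d7 ff ff f0 ⇒ word 0xd7fffff0 (big)
  opcode bits[31:27]=0x1a: call/J
  [26:0] imm=134217712 (s27→-16) = $-16
+0x1c: 7a 80 d3 a4 ⇒ word 0x7a80d3a4 (big)
  opcode bits[31:27]=0xf: ldi/RI
  [26:23] rd=5 = R5
  [22:0] imm=54180 = $54180
+0x20: 18 00 00 00 ⇒ word 0x18000000 (big)
  opcode bits[31:27]=0x3: ret/N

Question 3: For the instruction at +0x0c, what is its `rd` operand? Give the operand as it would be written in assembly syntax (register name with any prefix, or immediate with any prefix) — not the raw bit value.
R8

[0c] 0c 40 00 00 → 0x0c400000
  opcode bits[31:27]=0x1: str/RR
  rd@[26:23]=0x8 ⇒ R8
  rs@[22:19]=0x8 ⇒ R8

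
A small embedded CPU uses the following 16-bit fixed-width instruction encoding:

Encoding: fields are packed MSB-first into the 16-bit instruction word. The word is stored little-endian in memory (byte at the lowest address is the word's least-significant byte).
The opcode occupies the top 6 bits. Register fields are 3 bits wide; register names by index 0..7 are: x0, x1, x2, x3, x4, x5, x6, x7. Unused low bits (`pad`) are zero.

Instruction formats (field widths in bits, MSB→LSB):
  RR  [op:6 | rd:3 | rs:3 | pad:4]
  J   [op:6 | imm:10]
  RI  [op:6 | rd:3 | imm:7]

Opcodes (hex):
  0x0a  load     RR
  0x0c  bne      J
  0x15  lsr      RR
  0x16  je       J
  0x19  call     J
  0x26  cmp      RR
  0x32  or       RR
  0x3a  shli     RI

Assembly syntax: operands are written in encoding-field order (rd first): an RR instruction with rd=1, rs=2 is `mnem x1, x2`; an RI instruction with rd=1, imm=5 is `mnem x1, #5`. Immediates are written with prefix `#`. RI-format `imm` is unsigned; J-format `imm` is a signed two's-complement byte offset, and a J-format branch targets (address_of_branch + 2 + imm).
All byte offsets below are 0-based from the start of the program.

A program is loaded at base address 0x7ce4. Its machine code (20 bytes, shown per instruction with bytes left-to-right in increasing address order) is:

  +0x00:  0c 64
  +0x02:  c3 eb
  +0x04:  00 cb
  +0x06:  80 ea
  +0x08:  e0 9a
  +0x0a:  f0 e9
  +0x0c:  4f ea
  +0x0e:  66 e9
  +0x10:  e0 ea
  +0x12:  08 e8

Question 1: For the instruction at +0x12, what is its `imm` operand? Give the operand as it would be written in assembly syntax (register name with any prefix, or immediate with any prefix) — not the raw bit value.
[12] 08 e8 → 0xe808
  op=0xe808>>10=0x3a ⇒ shli (RI)
  rd: (w>>7)&0x7=0x0 → x0
  imm: (w>>0)&0x7f=0x8 → #8

#8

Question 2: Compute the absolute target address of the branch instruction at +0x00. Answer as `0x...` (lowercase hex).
0x7cf2

@+00  little-endian(0c 64) = 0x640c
  opcode bits[15:10]=0x19: call/J
  imm: (w>>0)&0x3ff=0xc → #12
  target = base 0x7ce4 + off 0x00 + 2 + imm 12 = 0x7cf2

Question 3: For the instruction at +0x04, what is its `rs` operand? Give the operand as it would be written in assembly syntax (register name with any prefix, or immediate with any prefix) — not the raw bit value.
x0

off 0x04: read 00 cb as little → 0xcb00
  opcode bits[15:10]=0x32: or/RR
  rd: (w>>7)&0x7=0x6 → x6
  rs: (w>>4)&0x7=0x0 → x0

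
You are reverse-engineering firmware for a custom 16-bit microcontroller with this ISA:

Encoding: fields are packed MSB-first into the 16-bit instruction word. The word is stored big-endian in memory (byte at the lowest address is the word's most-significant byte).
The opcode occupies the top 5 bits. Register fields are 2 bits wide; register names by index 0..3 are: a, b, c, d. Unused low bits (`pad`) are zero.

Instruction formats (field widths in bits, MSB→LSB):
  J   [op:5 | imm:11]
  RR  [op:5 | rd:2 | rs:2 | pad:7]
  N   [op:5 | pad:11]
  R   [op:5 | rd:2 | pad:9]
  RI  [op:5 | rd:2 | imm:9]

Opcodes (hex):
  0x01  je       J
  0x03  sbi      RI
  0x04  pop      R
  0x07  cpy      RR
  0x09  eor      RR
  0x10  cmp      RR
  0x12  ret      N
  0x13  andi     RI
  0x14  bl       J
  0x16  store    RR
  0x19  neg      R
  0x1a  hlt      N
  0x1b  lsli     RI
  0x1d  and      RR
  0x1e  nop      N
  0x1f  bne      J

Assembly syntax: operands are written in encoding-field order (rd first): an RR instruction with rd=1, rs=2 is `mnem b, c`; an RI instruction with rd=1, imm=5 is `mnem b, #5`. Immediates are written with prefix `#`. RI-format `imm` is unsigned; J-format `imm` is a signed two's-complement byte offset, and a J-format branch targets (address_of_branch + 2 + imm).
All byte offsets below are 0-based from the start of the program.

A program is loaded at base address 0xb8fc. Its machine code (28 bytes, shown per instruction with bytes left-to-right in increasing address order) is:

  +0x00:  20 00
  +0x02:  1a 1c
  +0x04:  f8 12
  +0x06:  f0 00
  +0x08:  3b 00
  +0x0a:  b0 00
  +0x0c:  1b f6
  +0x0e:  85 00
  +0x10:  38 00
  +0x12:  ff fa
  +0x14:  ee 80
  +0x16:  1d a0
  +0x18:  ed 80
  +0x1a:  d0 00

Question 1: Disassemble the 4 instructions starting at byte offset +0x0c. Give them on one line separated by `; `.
@+0c  big-endian(1b f6) = 0x1bf6
  top 5b → 0x3 → sbi [RI]
  [10:9] rd=1 = b
  [8:0] imm=502 = #502
@+0e  big-endian(85 00) = 0x8500
  top 5b → 0x10 → cmp [RR]
  [10:9] rd=2 = c
  [8:7] rs=2 = c
@+10  big-endian(38 00) = 0x3800
  top 5b → 0x7 → cpy [RR]
  [10:9] rd=0 = a
  [8:7] rs=0 = a
@+12  big-endian(ff fa) = 0xfffa
  top 5b → 0x1f → bne [J]
  [10:0] imm=2042 (s11→-6) = #-6

sbi b, #502; cmp c, c; cpy a, a; bne #-6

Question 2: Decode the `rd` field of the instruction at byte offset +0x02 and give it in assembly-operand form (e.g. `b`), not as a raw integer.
b

+0x02: 1a 1c ⇒ word 0x1a1c (big)
  opcode bits[15:11]=0x3: sbi/RI
  rd@[10:9]=0x1 ⇒ b
  imm@[8:0]=0x1c ⇒ #28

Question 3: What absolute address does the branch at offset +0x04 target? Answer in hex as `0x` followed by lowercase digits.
[04] f8 12 → 0xf812
  opcode bits[15:11]=0x1f: bne/J
  imm: (w>>0)&0x7ff=0x12 → #18
  target = base 0xb8fc + off 0x04 + 2 + imm 18 = 0xb914

0xb914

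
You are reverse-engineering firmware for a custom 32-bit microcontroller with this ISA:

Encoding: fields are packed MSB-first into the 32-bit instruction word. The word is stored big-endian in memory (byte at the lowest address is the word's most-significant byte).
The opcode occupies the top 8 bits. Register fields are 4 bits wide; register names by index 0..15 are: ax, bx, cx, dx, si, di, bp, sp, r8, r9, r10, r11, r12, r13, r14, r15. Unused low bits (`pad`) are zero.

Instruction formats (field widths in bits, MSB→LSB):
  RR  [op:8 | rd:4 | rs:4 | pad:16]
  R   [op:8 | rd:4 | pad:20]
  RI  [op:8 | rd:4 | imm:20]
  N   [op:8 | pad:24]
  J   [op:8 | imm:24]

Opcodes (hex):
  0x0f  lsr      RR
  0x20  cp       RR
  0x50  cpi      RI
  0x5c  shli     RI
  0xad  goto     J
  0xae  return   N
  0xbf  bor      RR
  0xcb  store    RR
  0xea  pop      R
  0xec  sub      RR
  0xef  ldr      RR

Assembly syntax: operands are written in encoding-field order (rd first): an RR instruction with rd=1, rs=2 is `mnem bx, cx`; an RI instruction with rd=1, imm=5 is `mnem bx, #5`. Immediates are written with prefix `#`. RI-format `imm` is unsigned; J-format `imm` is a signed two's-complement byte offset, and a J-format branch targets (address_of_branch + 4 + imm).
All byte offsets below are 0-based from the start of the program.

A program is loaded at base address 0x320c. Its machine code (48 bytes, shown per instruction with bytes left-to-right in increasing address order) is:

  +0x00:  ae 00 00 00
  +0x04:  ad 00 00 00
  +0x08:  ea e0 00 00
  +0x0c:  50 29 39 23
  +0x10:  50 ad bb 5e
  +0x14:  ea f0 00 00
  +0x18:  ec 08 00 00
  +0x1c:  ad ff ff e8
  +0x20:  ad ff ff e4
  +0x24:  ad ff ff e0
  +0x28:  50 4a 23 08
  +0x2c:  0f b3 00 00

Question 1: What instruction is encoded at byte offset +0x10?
cpi r10, #899934

[10] 50 ad bb 5e → 0x50adbb5e
  top 8b → 0x50 → cpi [RI]
  [23:20] rd=10 = r10
  [19:0] imm=899934 = #899934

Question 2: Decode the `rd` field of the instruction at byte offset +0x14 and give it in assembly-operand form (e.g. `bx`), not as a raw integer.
@+14  big-endian(ea f0 00 00) = 0xeaf00000
  opcode bits[31:24]=0xea: pop/R
  [23:20] rd=15 = r15

r15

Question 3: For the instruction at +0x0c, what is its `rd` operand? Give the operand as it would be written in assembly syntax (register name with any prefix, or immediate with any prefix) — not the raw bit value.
[0c] 50 29 39 23 → 0x50293923
  opcode bits[31:24]=0x50: cpi/RI
  rd: (w>>20)&0xf=0x2 → cx
  imm: (w>>0)&0xfffff=0x93923 → #604451

cx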